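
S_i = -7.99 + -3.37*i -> [-7.99, -11.36, -14.73, -18.1, -21.47]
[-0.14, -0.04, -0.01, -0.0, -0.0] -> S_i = -0.14*0.27^i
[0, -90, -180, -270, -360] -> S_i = 0 + -90*i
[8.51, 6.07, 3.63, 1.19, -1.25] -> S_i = 8.51 + -2.44*i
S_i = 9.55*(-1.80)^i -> [9.55, -17.19, 30.94, -55.7, 100.25]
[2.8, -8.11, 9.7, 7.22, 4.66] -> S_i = Random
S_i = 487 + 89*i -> [487, 576, 665, 754, 843]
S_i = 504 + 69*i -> [504, 573, 642, 711, 780]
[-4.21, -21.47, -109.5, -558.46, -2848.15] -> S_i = -4.21*5.10^i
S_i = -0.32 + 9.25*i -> [-0.32, 8.93, 18.18, 27.43, 36.68]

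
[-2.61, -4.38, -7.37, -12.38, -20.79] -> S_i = -2.61*1.68^i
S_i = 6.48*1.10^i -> [6.48, 7.13, 7.84, 8.62, 9.49]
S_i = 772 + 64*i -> [772, 836, 900, 964, 1028]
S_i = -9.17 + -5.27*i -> [-9.17, -14.44, -19.71, -24.98, -30.25]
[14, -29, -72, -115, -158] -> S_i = 14 + -43*i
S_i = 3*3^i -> [3, 9, 27, 81, 243]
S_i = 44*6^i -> [44, 264, 1584, 9504, 57024]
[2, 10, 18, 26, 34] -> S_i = 2 + 8*i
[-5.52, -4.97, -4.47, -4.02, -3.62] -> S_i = -5.52*0.90^i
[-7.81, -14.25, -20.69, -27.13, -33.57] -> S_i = -7.81 + -6.44*i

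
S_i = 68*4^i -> [68, 272, 1088, 4352, 17408]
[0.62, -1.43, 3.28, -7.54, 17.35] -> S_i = 0.62*(-2.30)^i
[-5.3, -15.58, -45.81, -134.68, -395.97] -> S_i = -5.30*2.94^i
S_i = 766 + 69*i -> [766, 835, 904, 973, 1042]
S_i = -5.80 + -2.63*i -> [-5.8, -8.43, -11.06, -13.69, -16.32]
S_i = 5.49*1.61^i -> [5.49, 8.84, 14.23, 22.91, 36.89]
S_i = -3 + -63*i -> [-3, -66, -129, -192, -255]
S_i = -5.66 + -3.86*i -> [-5.66, -9.52, -13.38, -17.24, -21.1]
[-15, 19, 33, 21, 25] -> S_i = Random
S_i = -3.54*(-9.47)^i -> [-3.54, 33.52, -317.47, 3006.44, -28471.03]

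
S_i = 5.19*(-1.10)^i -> [5.19, -5.71, 6.28, -6.91, 7.6]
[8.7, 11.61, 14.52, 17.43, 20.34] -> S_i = 8.70 + 2.91*i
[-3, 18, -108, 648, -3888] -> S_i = -3*-6^i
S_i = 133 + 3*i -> [133, 136, 139, 142, 145]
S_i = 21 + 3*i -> [21, 24, 27, 30, 33]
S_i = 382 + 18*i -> [382, 400, 418, 436, 454]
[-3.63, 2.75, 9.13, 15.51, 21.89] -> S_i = -3.63 + 6.38*i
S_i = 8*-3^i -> [8, -24, 72, -216, 648]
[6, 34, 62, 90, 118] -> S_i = 6 + 28*i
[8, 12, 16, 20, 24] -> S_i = 8 + 4*i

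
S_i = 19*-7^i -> [19, -133, 931, -6517, 45619]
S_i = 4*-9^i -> [4, -36, 324, -2916, 26244]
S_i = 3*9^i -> [3, 27, 243, 2187, 19683]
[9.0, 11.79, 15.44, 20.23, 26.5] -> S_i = 9.00*1.31^i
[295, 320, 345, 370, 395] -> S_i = 295 + 25*i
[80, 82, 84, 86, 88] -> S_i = 80 + 2*i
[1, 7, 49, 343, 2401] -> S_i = 1*7^i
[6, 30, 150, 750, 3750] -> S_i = 6*5^i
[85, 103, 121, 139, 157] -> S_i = 85 + 18*i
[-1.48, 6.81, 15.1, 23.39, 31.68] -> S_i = -1.48 + 8.29*i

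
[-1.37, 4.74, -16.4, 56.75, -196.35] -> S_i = -1.37*(-3.46)^i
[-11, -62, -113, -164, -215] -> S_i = -11 + -51*i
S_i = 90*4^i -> [90, 360, 1440, 5760, 23040]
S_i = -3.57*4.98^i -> [-3.57, -17.78, -88.54, -440.92, -2195.76]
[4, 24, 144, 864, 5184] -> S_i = 4*6^i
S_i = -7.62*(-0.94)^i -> [-7.62, 7.16, -6.73, 6.33, -5.95]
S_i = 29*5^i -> [29, 145, 725, 3625, 18125]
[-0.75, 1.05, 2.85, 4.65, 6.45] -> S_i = -0.75 + 1.80*i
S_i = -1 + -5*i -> [-1, -6, -11, -16, -21]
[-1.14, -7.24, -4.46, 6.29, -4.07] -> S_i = Random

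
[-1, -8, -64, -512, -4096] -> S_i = -1*8^i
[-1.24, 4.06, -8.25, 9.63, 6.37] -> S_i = Random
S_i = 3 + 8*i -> [3, 11, 19, 27, 35]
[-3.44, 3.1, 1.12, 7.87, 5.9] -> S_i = Random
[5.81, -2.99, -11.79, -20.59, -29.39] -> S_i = 5.81 + -8.80*i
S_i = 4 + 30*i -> [4, 34, 64, 94, 124]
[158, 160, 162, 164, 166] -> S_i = 158 + 2*i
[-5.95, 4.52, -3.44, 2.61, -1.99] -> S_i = -5.95*(-0.76)^i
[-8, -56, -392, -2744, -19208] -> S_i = -8*7^i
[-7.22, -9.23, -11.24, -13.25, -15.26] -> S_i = -7.22 + -2.01*i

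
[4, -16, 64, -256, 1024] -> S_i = 4*-4^i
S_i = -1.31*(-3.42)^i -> [-1.31, 4.48, -15.32, 52.4, -179.22]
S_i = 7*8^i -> [7, 56, 448, 3584, 28672]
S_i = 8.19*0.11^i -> [8.19, 0.9, 0.1, 0.01, 0.0]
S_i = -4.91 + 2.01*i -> [-4.91, -2.9, -0.89, 1.12, 3.13]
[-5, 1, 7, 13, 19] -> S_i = -5 + 6*i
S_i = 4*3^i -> [4, 12, 36, 108, 324]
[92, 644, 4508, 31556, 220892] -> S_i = 92*7^i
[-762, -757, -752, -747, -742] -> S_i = -762 + 5*i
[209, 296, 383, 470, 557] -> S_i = 209 + 87*i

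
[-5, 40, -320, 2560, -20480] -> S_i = -5*-8^i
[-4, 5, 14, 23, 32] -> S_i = -4 + 9*i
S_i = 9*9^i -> [9, 81, 729, 6561, 59049]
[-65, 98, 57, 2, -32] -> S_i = Random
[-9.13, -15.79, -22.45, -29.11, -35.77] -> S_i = -9.13 + -6.66*i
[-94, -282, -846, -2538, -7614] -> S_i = -94*3^i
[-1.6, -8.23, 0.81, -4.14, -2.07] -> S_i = Random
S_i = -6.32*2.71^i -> [-6.32, -17.13, -46.41, -125.78, -340.87]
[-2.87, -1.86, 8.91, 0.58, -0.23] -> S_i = Random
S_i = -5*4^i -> [-5, -20, -80, -320, -1280]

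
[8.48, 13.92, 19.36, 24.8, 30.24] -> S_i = 8.48 + 5.44*i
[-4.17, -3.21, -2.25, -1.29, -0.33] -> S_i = -4.17 + 0.96*i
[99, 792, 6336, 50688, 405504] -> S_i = 99*8^i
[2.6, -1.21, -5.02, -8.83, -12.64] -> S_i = 2.60 + -3.81*i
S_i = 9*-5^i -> [9, -45, 225, -1125, 5625]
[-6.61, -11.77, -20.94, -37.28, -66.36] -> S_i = -6.61*1.78^i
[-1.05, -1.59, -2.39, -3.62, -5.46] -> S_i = -1.05*1.51^i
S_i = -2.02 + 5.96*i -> [-2.02, 3.94, 9.9, 15.86, 21.82]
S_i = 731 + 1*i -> [731, 732, 733, 734, 735]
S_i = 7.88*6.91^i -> [7.88, 54.45, 376.26, 2599.92, 17965.46]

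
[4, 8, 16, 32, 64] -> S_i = 4*2^i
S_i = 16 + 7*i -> [16, 23, 30, 37, 44]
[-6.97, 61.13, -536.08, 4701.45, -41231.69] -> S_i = -6.97*(-8.77)^i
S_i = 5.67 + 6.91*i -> [5.67, 12.58, 19.49, 26.4, 33.31]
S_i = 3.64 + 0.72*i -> [3.64, 4.36, 5.08, 5.8, 6.52]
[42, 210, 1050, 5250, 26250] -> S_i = 42*5^i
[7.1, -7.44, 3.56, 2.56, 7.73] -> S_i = Random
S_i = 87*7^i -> [87, 609, 4263, 29841, 208887]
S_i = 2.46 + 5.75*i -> [2.46, 8.21, 13.96, 19.71, 25.46]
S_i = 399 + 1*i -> [399, 400, 401, 402, 403]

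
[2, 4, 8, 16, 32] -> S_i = 2*2^i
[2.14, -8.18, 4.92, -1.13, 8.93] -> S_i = Random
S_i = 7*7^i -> [7, 49, 343, 2401, 16807]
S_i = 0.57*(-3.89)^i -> [0.57, -2.22, 8.63, -33.55, 130.52]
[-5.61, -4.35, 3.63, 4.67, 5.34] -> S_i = Random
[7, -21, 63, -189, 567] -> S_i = 7*-3^i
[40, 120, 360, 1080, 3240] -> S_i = 40*3^i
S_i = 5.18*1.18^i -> [5.18, 6.11, 7.21, 8.51, 10.04]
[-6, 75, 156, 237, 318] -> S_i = -6 + 81*i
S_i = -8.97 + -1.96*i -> [-8.97, -10.93, -12.89, -14.85, -16.81]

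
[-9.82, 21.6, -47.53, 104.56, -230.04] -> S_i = -9.82*(-2.20)^i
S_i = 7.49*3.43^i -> [7.49, 25.69, 88.12, 302.25, 1036.71]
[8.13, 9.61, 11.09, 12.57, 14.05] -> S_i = 8.13 + 1.48*i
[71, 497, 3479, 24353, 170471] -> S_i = 71*7^i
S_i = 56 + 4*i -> [56, 60, 64, 68, 72]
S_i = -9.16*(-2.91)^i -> [-9.16, 26.66, -77.57, 225.72, -656.85]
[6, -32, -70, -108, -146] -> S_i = 6 + -38*i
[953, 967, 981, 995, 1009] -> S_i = 953 + 14*i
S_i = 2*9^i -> [2, 18, 162, 1458, 13122]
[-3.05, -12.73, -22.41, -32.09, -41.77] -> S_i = -3.05 + -9.68*i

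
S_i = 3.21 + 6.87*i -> [3.21, 10.08, 16.95, 23.82, 30.69]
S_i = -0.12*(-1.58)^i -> [-0.12, 0.19, -0.3, 0.47, -0.75]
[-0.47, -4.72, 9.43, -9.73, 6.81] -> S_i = Random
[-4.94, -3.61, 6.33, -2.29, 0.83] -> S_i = Random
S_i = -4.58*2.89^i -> [-4.58, -13.24, -38.25, -110.55, -319.49]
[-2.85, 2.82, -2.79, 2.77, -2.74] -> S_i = -2.85*(-0.99)^i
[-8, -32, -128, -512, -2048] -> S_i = -8*4^i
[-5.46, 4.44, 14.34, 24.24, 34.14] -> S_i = -5.46 + 9.90*i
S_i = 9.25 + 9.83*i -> [9.25, 19.08, 28.91, 38.74, 48.57]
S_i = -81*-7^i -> [-81, 567, -3969, 27783, -194481]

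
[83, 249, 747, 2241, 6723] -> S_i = 83*3^i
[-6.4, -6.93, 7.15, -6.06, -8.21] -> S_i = Random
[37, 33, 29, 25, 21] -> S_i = 37 + -4*i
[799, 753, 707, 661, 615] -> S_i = 799 + -46*i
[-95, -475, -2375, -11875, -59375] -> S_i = -95*5^i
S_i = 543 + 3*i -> [543, 546, 549, 552, 555]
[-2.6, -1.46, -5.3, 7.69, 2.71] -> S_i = Random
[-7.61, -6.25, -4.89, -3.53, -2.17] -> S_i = -7.61 + 1.36*i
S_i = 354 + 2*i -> [354, 356, 358, 360, 362]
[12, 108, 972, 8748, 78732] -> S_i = 12*9^i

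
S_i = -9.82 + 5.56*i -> [-9.82, -4.26, 1.3, 6.86, 12.42]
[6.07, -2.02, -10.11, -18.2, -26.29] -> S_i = 6.07 + -8.09*i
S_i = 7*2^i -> [7, 14, 28, 56, 112]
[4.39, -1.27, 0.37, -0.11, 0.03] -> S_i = 4.39*(-0.29)^i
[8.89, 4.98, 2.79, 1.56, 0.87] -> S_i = 8.89*0.56^i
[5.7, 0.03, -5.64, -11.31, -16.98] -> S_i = 5.70 + -5.67*i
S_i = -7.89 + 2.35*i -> [-7.89, -5.54, -3.19, -0.84, 1.51]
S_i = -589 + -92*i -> [-589, -681, -773, -865, -957]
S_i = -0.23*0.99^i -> [-0.23, -0.23, -0.23, -0.22, -0.22]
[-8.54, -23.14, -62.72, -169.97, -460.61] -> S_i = -8.54*2.71^i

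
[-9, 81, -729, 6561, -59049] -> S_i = -9*-9^i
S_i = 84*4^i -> [84, 336, 1344, 5376, 21504]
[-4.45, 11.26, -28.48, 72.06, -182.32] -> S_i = -4.45*(-2.53)^i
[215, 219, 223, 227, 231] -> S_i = 215 + 4*i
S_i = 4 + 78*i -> [4, 82, 160, 238, 316]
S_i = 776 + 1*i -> [776, 777, 778, 779, 780]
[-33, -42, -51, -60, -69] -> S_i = -33 + -9*i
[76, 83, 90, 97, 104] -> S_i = 76 + 7*i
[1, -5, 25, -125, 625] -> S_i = 1*-5^i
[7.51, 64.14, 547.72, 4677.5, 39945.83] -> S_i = 7.51*8.54^i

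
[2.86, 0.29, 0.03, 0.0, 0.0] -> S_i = 2.86*0.10^i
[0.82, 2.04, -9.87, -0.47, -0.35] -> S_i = Random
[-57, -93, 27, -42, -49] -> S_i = Random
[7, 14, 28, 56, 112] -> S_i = 7*2^i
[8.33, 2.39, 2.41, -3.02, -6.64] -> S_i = Random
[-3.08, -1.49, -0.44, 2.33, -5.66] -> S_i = Random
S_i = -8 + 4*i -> [-8, -4, 0, 4, 8]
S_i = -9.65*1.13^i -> [-9.65, -10.9, -12.32, -13.92, -15.73]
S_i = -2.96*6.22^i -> [-2.96, -18.41, -114.52, -712.3, -4430.51]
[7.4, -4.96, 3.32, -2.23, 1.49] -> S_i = 7.40*(-0.67)^i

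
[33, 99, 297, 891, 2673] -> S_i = 33*3^i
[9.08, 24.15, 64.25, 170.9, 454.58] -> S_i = 9.08*2.66^i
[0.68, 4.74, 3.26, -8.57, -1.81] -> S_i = Random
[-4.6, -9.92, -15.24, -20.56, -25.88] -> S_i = -4.60 + -5.32*i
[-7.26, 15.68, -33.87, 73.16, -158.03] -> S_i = -7.26*(-2.16)^i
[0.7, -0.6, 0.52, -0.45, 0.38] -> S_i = 0.70*(-0.86)^i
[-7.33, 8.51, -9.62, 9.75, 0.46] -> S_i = Random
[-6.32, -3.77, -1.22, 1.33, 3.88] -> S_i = -6.32 + 2.55*i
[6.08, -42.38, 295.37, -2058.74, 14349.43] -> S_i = 6.08*(-6.97)^i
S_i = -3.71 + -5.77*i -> [-3.71, -9.48, -15.25, -21.02, -26.79]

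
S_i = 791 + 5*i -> [791, 796, 801, 806, 811]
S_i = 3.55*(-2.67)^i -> [3.55, -9.48, 25.31, -67.57, 180.42]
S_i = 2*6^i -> [2, 12, 72, 432, 2592]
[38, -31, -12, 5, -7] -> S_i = Random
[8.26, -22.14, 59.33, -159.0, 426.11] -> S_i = 8.26*(-2.68)^i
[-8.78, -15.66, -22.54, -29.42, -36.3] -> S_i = -8.78 + -6.88*i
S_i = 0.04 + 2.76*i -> [0.04, 2.8, 5.56, 8.32, 11.08]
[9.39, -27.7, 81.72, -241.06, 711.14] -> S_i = 9.39*(-2.95)^i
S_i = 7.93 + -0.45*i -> [7.93, 7.48, 7.03, 6.58, 6.13]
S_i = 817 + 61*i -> [817, 878, 939, 1000, 1061]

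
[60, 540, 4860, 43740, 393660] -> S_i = 60*9^i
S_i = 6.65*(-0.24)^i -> [6.65, -1.6, 0.38, -0.09, 0.02]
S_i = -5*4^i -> [-5, -20, -80, -320, -1280]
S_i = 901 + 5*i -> [901, 906, 911, 916, 921]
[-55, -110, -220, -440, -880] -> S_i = -55*2^i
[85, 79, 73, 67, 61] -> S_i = 85 + -6*i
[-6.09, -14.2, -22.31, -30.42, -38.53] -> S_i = -6.09 + -8.11*i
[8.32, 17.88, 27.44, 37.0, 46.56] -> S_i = 8.32 + 9.56*i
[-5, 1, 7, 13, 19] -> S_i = -5 + 6*i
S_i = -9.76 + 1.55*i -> [-9.76, -8.21, -6.66, -5.11, -3.56]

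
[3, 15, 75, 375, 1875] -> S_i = 3*5^i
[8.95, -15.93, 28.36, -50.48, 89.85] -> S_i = 8.95*(-1.78)^i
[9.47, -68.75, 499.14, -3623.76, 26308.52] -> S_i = 9.47*(-7.26)^i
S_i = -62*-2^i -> [-62, 124, -248, 496, -992]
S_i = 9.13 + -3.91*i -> [9.13, 5.22, 1.31, -2.6, -6.51]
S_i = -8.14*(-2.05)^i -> [-8.14, 16.69, -34.21, 70.13, -143.76]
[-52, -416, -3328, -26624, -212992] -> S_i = -52*8^i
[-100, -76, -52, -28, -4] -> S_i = -100 + 24*i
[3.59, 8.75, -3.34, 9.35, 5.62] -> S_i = Random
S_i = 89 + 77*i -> [89, 166, 243, 320, 397]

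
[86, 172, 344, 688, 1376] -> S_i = 86*2^i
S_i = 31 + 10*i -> [31, 41, 51, 61, 71]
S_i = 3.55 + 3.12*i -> [3.55, 6.67, 9.79, 12.91, 16.03]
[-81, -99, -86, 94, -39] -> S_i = Random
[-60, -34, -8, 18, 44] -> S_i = -60 + 26*i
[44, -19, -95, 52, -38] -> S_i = Random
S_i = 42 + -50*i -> [42, -8, -58, -108, -158]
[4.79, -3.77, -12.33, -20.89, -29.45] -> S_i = 4.79 + -8.56*i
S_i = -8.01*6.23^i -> [-8.01, -49.9, -310.89, -1936.85, -12066.59]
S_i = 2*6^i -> [2, 12, 72, 432, 2592]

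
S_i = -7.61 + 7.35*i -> [-7.61, -0.26, 7.09, 14.44, 21.79]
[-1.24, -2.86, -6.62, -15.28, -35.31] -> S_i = -1.24*2.31^i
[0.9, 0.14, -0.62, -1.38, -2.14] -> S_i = 0.90 + -0.76*i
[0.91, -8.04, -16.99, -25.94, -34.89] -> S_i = 0.91 + -8.95*i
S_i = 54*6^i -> [54, 324, 1944, 11664, 69984]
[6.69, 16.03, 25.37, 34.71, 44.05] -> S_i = 6.69 + 9.34*i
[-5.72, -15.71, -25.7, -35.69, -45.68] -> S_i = -5.72 + -9.99*i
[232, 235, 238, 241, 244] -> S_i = 232 + 3*i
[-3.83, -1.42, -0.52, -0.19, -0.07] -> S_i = -3.83*0.37^i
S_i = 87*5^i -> [87, 435, 2175, 10875, 54375]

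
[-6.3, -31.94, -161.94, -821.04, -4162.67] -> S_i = -6.30*5.07^i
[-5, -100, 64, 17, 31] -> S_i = Random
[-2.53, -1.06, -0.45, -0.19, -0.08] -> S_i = -2.53*0.42^i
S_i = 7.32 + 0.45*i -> [7.32, 7.77, 8.22, 8.67, 9.12]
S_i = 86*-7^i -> [86, -602, 4214, -29498, 206486]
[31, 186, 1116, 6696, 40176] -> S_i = 31*6^i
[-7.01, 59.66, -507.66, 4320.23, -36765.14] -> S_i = -7.01*(-8.51)^i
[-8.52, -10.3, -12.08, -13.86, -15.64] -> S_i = -8.52 + -1.78*i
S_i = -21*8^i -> [-21, -168, -1344, -10752, -86016]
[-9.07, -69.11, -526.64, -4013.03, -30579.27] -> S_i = -9.07*7.62^i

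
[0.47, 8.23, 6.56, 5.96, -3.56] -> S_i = Random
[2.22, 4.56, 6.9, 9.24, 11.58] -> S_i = 2.22 + 2.34*i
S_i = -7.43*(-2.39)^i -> [-7.43, 17.76, -42.44, 101.43, -242.43]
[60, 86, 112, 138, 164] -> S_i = 60 + 26*i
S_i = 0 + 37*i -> [0, 37, 74, 111, 148]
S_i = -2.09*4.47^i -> [-2.09, -9.34, -41.76, -186.67, -834.4]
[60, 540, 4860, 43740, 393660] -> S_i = 60*9^i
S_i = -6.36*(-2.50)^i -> [-6.36, 15.9, -39.75, 99.38, -248.44]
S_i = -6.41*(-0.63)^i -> [-6.41, 4.04, -2.54, 1.6, -1.01]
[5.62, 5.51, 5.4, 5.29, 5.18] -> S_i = 5.62*0.98^i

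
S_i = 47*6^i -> [47, 282, 1692, 10152, 60912]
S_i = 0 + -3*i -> [0, -3, -6, -9, -12]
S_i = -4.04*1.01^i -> [-4.04, -4.08, -4.12, -4.16, -4.2]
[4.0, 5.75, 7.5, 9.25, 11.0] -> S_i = 4.00 + 1.75*i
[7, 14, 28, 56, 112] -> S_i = 7*2^i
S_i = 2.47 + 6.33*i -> [2.47, 8.8, 15.13, 21.46, 27.79]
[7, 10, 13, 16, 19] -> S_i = 7 + 3*i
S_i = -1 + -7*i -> [-1, -8, -15, -22, -29]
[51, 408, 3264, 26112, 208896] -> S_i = 51*8^i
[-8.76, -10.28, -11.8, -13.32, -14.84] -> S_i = -8.76 + -1.52*i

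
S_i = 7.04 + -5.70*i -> [7.04, 1.34, -4.36, -10.06, -15.76]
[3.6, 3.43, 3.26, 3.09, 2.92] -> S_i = 3.60 + -0.17*i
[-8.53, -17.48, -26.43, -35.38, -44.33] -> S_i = -8.53 + -8.95*i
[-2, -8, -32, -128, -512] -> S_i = -2*4^i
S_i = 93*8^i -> [93, 744, 5952, 47616, 380928]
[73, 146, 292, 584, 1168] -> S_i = 73*2^i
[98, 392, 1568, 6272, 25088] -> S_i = 98*4^i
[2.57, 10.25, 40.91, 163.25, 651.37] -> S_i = 2.57*3.99^i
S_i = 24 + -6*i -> [24, 18, 12, 6, 0]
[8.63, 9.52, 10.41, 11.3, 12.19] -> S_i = 8.63 + 0.89*i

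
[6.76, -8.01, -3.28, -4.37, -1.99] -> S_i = Random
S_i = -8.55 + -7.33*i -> [-8.55, -15.88, -23.21, -30.54, -37.87]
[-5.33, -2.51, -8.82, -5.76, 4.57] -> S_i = Random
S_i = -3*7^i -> [-3, -21, -147, -1029, -7203]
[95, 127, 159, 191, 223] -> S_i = 95 + 32*i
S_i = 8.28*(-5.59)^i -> [8.28, -46.29, 258.73, -1446.32, 8084.95]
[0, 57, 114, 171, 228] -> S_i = 0 + 57*i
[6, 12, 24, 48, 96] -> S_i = 6*2^i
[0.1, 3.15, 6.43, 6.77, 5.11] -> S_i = Random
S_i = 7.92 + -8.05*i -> [7.92, -0.13, -8.18, -16.23, -24.28]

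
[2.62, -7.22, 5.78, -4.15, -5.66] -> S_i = Random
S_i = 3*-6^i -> [3, -18, 108, -648, 3888]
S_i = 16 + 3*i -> [16, 19, 22, 25, 28]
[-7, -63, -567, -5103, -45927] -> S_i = -7*9^i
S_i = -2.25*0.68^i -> [-2.25, -1.53, -1.04, -0.71, -0.48]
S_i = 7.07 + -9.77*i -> [7.07, -2.7, -12.47, -22.24, -32.01]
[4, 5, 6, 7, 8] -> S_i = 4 + 1*i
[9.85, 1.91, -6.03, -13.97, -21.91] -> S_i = 9.85 + -7.94*i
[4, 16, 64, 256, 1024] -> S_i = 4*4^i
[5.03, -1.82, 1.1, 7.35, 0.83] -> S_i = Random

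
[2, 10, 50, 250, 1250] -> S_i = 2*5^i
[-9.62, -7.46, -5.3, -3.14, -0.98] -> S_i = -9.62 + 2.16*i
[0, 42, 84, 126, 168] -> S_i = 0 + 42*i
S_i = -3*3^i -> [-3, -9, -27, -81, -243]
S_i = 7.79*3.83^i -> [7.79, 29.84, 114.27, 437.66, 1676.23]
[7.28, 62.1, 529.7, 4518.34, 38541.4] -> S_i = 7.28*8.53^i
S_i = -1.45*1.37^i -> [-1.45, -1.99, -2.72, -3.73, -5.11]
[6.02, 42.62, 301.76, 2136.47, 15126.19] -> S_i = 6.02*7.08^i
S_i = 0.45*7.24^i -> [0.45, 3.26, 23.59, 170.78, 1236.42]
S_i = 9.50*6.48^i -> [9.5, 61.56, 398.91, 2584.93, 16750.34]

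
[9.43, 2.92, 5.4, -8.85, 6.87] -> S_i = Random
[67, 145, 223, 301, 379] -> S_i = 67 + 78*i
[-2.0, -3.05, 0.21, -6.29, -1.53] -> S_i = Random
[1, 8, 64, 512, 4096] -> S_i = 1*8^i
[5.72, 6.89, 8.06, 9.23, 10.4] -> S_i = 5.72 + 1.17*i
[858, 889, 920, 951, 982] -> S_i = 858 + 31*i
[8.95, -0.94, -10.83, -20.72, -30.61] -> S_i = 8.95 + -9.89*i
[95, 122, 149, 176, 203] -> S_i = 95 + 27*i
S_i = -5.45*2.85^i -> [-5.45, -15.53, -44.27, -126.16, -359.56]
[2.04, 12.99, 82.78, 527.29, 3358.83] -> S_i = 2.04*6.37^i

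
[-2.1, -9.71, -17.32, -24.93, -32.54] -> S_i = -2.10 + -7.61*i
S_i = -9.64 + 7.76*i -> [-9.64, -1.88, 5.88, 13.64, 21.4]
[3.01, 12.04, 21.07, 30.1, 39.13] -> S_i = 3.01 + 9.03*i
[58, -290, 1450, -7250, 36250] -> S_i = 58*-5^i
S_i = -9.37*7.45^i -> [-9.37, -69.81, -520.06, -3874.44, -28864.54]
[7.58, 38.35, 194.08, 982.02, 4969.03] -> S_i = 7.58*5.06^i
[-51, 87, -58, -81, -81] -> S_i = Random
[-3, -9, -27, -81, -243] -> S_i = -3*3^i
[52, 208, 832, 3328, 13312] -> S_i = 52*4^i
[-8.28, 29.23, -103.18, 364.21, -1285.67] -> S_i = -8.28*(-3.53)^i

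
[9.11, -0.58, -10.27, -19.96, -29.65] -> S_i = 9.11 + -9.69*i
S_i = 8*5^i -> [8, 40, 200, 1000, 5000]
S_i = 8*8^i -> [8, 64, 512, 4096, 32768]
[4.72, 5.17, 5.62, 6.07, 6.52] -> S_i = 4.72 + 0.45*i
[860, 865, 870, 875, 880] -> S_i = 860 + 5*i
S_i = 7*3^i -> [7, 21, 63, 189, 567]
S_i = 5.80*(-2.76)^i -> [5.8, -16.01, 44.18, -121.94, 336.56]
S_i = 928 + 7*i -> [928, 935, 942, 949, 956]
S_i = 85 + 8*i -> [85, 93, 101, 109, 117]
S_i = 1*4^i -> [1, 4, 16, 64, 256]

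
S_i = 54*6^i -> [54, 324, 1944, 11664, 69984]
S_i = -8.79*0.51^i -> [-8.79, -4.48, -2.29, -1.17, -0.59]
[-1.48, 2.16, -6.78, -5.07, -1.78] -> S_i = Random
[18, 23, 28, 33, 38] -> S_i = 18 + 5*i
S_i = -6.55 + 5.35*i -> [-6.55, -1.2, 4.15, 9.5, 14.85]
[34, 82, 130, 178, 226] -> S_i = 34 + 48*i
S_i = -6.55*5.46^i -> [-6.55, -35.76, -195.27, -1066.15, -5821.19]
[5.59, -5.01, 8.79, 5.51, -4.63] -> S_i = Random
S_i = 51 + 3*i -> [51, 54, 57, 60, 63]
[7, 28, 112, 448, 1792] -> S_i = 7*4^i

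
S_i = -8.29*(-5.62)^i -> [-8.29, 46.59, -261.83, 1471.51, -8269.89]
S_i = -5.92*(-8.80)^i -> [-5.92, 52.1, -458.44, 4034.31, -35501.97]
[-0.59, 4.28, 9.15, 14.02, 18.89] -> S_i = -0.59 + 4.87*i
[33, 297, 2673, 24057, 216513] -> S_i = 33*9^i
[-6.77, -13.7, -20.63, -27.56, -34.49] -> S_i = -6.77 + -6.93*i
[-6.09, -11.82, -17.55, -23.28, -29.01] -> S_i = -6.09 + -5.73*i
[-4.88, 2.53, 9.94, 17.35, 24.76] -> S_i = -4.88 + 7.41*i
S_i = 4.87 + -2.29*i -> [4.87, 2.58, 0.29, -2.0, -4.29]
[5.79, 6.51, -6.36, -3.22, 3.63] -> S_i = Random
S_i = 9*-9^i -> [9, -81, 729, -6561, 59049]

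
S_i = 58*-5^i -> [58, -290, 1450, -7250, 36250]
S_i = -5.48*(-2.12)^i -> [-5.48, 11.62, -24.63, 52.21, -110.69]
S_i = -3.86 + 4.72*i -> [-3.86, 0.86, 5.58, 10.3, 15.02]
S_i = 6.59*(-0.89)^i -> [6.59, -5.87, 5.22, -4.65, 4.13]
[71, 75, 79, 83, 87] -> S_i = 71 + 4*i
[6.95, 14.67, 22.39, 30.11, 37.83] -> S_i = 6.95 + 7.72*i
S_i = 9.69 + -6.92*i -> [9.69, 2.77, -4.15, -11.07, -17.99]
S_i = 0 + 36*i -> [0, 36, 72, 108, 144]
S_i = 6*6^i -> [6, 36, 216, 1296, 7776]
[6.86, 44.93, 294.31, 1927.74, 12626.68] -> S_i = 6.86*6.55^i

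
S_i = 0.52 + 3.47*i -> [0.52, 3.99, 7.46, 10.93, 14.4]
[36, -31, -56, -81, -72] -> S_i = Random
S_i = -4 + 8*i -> [-4, 4, 12, 20, 28]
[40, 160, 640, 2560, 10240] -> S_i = 40*4^i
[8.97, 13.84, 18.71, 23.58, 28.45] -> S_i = 8.97 + 4.87*i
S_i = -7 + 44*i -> [-7, 37, 81, 125, 169]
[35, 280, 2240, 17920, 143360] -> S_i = 35*8^i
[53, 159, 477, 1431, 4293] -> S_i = 53*3^i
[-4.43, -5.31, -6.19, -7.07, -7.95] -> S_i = -4.43 + -0.88*i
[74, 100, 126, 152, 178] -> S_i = 74 + 26*i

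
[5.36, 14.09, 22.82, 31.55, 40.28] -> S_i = 5.36 + 8.73*i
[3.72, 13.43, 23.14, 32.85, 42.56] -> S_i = 3.72 + 9.71*i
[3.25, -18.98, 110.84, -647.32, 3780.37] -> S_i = 3.25*(-5.84)^i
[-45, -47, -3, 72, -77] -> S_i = Random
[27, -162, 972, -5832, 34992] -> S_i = 27*-6^i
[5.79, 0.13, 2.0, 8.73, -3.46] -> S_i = Random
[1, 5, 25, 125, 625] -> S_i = 1*5^i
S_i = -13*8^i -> [-13, -104, -832, -6656, -53248]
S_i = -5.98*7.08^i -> [-5.98, -42.34, -299.76, -2122.27, -15025.68]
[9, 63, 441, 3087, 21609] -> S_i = 9*7^i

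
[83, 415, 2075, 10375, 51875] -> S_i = 83*5^i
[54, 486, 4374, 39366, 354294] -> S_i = 54*9^i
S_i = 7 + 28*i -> [7, 35, 63, 91, 119]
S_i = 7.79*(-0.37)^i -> [7.79, -2.88, 1.07, -0.39, 0.15]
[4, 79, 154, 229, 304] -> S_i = 4 + 75*i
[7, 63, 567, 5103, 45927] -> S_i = 7*9^i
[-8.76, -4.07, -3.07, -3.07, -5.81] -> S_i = Random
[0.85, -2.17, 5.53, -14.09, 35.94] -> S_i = 0.85*(-2.55)^i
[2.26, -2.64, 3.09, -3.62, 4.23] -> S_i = 2.26*(-1.17)^i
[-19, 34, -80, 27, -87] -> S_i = Random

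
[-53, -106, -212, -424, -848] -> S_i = -53*2^i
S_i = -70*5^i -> [-70, -350, -1750, -8750, -43750]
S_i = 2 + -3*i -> [2, -1, -4, -7, -10]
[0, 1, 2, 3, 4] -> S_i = 0 + 1*i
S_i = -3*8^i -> [-3, -24, -192, -1536, -12288]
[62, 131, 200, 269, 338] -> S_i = 62 + 69*i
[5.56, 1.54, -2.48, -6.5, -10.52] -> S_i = 5.56 + -4.02*i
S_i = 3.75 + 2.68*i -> [3.75, 6.43, 9.11, 11.79, 14.47]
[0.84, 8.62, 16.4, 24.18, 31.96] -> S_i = 0.84 + 7.78*i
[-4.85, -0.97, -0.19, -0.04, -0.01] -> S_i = -4.85*0.20^i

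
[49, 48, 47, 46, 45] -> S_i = 49 + -1*i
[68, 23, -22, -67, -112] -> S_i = 68 + -45*i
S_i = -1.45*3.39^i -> [-1.45, -4.92, -16.66, -56.49, -191.5]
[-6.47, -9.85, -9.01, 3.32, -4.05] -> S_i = Random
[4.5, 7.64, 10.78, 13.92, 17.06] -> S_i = 4.50 + 3.14*i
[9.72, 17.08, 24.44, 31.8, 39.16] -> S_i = 9.72 + 7.36*i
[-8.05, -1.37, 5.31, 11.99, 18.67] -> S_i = -8.05 + 6.68*i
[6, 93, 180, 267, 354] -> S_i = 6 + 87*i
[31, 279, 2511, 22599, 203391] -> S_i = 31*9^i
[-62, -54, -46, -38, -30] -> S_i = -62 + 8*i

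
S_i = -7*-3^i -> [-7, 21, -63, 189, -567]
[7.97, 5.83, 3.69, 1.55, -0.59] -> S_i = 7.97 + -2.14*i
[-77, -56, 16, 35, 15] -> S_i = Random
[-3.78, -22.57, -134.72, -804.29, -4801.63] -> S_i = -3.78*5.97^i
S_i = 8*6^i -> [8, 48, 288, 1728, 10368]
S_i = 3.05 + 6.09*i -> [3.05, 9.14, 15.23, 21.32, 27.41]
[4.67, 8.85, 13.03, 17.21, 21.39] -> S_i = 4.67 + 4.18*i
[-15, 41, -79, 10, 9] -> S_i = Random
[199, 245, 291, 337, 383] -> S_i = 199 + 46*i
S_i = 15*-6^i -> [15, -90, 540, -3240, 19440]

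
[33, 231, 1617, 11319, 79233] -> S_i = 33*7^i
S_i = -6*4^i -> [-6, -24, -96, -384, -1536]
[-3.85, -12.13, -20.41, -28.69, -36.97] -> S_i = -3.85 + -8.28*i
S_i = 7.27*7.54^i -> [7.27, 54.82, 413.31, 3116.37, 23497.4]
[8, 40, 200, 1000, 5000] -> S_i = 8*5^i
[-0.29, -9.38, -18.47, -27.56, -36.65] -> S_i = -0.29 + -9.09*i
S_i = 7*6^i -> [7, 42, 252, 1512, 9072]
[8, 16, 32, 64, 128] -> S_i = 8*2^i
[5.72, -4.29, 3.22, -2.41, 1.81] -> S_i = 5.72*(-0.75)^i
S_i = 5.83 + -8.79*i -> [5.83, -2.96, -11.75, -20.54, -29.33]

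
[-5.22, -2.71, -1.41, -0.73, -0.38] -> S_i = -5.22*0.52^i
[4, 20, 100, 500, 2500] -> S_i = 4*5^i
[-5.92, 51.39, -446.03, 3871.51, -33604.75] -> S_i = -5.92*(-8.68)^i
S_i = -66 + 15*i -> [-66, -51, -36, -21, -6]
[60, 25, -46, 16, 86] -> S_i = Random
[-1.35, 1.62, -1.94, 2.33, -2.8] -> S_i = -1.35*(-1.20)^i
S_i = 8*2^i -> [8, 16, 32, 64, 128]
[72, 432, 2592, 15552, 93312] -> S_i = 72*6^i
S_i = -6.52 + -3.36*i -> [-6.52, -9.88, -13.24, -16.6, -19.96]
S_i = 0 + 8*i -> [0, 8, 16, 24, 32]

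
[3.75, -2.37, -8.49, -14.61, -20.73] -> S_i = 3.75 + -6.12*i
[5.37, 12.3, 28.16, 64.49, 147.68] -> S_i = 5.37*2.29^i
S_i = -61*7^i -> [-61, -427, -2989, -20923, -146461]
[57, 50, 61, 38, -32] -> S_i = Random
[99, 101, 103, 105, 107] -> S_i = 99 + 2*i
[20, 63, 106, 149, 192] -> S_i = 20 + 43*i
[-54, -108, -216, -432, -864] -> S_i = -54*2^i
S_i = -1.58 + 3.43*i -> [-1.58, 1.85, 5.28, 8.71, 12.14]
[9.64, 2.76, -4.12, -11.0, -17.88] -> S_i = 9.64 + -6.88*i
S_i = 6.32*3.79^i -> [6.32, 23.95, 90.78, 344.06, 1303.99]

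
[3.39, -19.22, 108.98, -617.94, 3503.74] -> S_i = 3.39*(-5.67)^i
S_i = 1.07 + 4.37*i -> [1.07, 5.44, 9.81, 14.18, 18.55]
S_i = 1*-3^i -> [1, -3, 9, -27, 81]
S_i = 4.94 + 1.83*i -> [4.94, 6.77, 8.6, 10.43, 12.26]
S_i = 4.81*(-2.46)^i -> [4.81, -11.83, 29.11, -71.61, 176.15]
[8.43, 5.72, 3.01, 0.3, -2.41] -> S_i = 8.43 + -2.71*i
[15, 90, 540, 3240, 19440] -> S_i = 15*6^i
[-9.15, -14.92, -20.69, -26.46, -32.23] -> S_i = -9.15 + -5.77*i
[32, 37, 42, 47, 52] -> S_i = 32 + 5*i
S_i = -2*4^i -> [-2, -8, -32, -128, -512]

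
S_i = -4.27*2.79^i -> [-4.27, -11.91, -33.24, -92.73, -258.73]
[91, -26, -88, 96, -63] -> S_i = Random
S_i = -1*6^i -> [-1, -6, -36, -216, -1296]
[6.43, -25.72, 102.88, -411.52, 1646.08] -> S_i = 6.43*(-4.00)^i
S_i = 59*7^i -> [59, 413, 2891, 20237, 141659]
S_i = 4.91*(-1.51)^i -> [4.91, -7.41, 11.2, -16.9, 25.53]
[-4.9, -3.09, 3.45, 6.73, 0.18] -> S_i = Random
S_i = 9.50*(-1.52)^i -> [9.5, -14.44, 21.95, -33.36, 50.71]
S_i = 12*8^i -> [12, 96, 768, 6144, 49152]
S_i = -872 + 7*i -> [-872, -865, -858, -851, -844]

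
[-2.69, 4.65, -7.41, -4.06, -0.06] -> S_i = Random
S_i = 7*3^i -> [7, 21, 63, 189, 567]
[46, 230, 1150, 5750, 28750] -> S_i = 46*5^i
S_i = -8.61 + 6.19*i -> [-8.61, -2.42, 3.77, 9.96, 16.15]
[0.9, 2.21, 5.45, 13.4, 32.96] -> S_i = 0.90*2.46^i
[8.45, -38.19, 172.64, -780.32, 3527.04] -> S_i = 8.45*(-4.52)^i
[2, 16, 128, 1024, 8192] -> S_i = 2*8^i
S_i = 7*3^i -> [7, 21, 63, 189, 567]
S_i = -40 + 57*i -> [-40, 17, 74, 131, 188]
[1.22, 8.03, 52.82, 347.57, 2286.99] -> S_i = 1.22*6.58^i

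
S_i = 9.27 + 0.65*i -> [9.27, 9.92, 10.57, 11.22, 11.87]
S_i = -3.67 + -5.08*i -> [-3.67, -8.75, -13.83, -18.91, -23.99]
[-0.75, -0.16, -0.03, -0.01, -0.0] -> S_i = -0.75*0.21^i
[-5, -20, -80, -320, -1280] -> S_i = -5*4^i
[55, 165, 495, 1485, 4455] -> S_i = 55*3^i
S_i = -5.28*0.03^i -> [-5.28, -0.16, -0.0, -0.0, -0.0]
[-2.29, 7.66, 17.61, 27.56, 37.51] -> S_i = -2.29 + 9.95*i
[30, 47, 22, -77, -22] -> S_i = Random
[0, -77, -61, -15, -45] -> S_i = Random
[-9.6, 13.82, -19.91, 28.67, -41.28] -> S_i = -9.60*(-1.44)^i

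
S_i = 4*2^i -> [4, 8, 16, 32, 64]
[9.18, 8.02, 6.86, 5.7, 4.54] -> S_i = 9.18 + -1.16*i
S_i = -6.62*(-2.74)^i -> [-6.62, 18.14, -49.7, 136.18, -373.13]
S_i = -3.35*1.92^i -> [-3.35, -6.43, -12.35, -23.71, -45.52]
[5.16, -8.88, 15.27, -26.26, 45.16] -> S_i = 5.16*(-1.72)^i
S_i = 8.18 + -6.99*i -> [8.18, 1.19, -5.8, -12.79, -19.78]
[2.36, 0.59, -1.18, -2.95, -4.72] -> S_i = 2.36 + -1.77*i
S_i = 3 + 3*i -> [3, 6, 9, 12, 15]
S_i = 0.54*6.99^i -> [0.54, 3.77, 26.38, 184.43, 1289.15]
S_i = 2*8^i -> [2, 16, 128, 1024, 8192]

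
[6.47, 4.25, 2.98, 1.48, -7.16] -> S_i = Random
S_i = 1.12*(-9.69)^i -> [1.12, -10.85, 105.16, -1019.04, 9874.45]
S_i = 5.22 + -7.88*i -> [5.22, -2.66, -10.54, -18.42, -26.3]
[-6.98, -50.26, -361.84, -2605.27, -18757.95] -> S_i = -6.98*7.20^i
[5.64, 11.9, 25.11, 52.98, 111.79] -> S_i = 5.64*2.11^i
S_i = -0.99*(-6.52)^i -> [-0.99, 6.45, -42.09, 274.4, -1789.06]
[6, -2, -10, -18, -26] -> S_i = 6 + -8*i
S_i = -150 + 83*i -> [-150, -67, 16, 99, 182]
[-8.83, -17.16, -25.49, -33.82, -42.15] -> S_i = -8.83 + -8.33*i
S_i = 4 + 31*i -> [4, 35, 66, 97, 128]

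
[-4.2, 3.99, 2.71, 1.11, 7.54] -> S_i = Random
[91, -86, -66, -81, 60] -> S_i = Random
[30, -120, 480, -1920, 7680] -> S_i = 30*-4^i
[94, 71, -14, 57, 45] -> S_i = Random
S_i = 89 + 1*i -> [89, 90, 91, 92, 93]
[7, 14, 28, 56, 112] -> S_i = 7*2^i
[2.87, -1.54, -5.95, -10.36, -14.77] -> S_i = 2.87 + -4.41*i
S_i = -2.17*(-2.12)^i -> [-2.17, 4.6, -9.75, 20.68, -43.83]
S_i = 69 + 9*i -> [69, 78, 87, 96, 105]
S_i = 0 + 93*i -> [0, 93, 186, 279, 372]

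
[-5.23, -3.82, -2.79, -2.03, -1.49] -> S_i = -5.23*0.73^i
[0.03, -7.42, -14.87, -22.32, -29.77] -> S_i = 0.03 + -7.45*i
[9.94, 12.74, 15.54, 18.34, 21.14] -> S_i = 9.94 + 2.80*i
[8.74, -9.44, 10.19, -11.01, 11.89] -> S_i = 8.74*(-1.08)^i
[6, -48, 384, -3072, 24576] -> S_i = 6*-8^i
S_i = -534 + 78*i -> [-534, -456, -378, -300, -222]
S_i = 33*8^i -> [33, 264, 2112, 16896, 135168]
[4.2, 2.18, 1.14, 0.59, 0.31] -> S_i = 4.20*0.52^i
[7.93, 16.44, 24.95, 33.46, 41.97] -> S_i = 7.93 + 8.51*i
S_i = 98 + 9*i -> [98, 107, 116, 125, 134]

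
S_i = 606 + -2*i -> [606, 604, 602, 600, 598]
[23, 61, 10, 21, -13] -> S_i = Random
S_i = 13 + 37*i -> [13, 50, 87, 124, 161]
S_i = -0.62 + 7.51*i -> [-0.62, 6.89, 14.4, 21.91, 29.42]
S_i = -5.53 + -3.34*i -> [-5.53, -8.87, -12.21, -15.55, -18.89]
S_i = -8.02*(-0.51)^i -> [-8.02, 4.09, -2.09, 1.06, -0.54]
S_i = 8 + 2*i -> [8, 10, 12, 14, 16]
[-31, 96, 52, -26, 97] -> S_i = Random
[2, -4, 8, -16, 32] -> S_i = 2*-2^i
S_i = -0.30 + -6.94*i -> [-0.3, -7.24, -14.18, -21.12, -28.06]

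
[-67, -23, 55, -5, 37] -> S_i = Random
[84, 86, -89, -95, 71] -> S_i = Random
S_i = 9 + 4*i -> [9, 13, 17, 21, 25]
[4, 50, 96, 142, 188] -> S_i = 4 + 46*i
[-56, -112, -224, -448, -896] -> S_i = -56*2^i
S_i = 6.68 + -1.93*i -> [6.68, 4.75, 2.82, 0.89, -1.04]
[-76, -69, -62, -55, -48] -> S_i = -76 + 7*i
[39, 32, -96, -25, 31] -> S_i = Random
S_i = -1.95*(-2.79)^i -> [-1.95, 5.44, -15.18, 42.35, -118.15]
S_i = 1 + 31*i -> [1, 32, 63, 94, 125]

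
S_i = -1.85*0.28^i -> [-1.85, -0.52, -0.15, -0.04, -0.01]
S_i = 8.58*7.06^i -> [8.58, 60.57, 427.66, 3019.27, 21316.02]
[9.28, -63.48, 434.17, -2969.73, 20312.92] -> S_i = 9.28*(-6.84)^i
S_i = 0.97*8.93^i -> [0.97, 8.66, 77.35, 690.76, 6168.47]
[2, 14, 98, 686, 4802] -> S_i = 2*7^i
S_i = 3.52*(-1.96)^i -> [3.52, -6.9, 13.52, -26.5, 51.95]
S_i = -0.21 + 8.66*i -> [-0.21, 8.45, 17.11, 25.77, 34.43]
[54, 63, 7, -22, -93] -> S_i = Random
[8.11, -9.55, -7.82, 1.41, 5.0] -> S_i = Random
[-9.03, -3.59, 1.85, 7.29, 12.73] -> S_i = -9.03 + 5.44*i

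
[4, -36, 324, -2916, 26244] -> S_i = 4*-9^i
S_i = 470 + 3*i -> [470, 473, 476, 479, 482]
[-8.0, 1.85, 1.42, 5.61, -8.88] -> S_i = Random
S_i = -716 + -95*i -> [-716, -811, -906, -1001, -1096]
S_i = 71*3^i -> [71, 213, 639, 1917, 5751]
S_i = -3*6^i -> [-3, -18, -108, -648, -3888]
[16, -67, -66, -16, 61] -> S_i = Random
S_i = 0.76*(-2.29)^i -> [0.76, -1.74, 3.99, -9.13, 20.9]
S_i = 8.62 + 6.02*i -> [8.62, 14.64, 20.66, 26.68, 32.7]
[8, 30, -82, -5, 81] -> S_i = Random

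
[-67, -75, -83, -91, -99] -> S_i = -67 + -8*i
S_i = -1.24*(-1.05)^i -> [-1.24, 1.3, -1.37, 1.44, -1.51]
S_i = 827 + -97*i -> [827, 730, 633, 536, 439]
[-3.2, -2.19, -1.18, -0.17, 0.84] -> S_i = -3.20 + 1.01*i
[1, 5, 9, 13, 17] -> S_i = 1 + 4*i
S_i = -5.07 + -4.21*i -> [-5.07, -9.28, -13.49, -17.7, -21.91]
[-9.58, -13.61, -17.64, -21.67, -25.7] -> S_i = -9.58 + -4.03*i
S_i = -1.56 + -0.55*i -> [-1.56, -2.11, -2.66, -3.21, -3.76]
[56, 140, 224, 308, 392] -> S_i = 56 + 84*i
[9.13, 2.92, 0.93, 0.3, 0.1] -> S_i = 9.13*0.32^i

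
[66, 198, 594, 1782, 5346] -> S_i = 66*3^i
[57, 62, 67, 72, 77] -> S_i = 57 + 5*i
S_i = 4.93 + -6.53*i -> [4.93, -1.6, -8.13, -14.66, -21.19]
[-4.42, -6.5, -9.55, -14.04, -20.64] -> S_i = -4.42*1.47^i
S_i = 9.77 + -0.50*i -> [9.77, 9.27, 8.77, 8.27, 7.77]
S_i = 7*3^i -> [7, 21, 63, 189, 567]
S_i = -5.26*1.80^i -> [-5.26, -9.47, -17.04, -30.68, -55.22]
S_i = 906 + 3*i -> [906, 909, 912, 915, 918]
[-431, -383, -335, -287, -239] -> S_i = -431 + 48*i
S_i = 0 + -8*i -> [0, -8, -16, -24, -32]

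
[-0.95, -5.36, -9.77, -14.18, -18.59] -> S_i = -0.95 + -4.41*i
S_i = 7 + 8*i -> [7, 15, 23, 31, 39]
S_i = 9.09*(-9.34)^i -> [9.09, -84.9, 792.97, -7406.35, 69175.35]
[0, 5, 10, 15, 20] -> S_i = 0 + 5*i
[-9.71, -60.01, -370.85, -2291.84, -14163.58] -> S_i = -9.71*6.18^i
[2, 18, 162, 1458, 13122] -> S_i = 2*9^i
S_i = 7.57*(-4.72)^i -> [7.57, -35.73, 168.65, -796.02, 3757.2]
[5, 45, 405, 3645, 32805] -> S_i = 5*9^i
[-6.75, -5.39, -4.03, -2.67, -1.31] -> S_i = -6.75 + 1.36*i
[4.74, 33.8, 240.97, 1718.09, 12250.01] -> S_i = 4.74*7.13^i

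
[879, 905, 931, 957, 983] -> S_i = 879 + 26*i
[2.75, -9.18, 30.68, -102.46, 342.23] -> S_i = 2.75*(-3.34)^i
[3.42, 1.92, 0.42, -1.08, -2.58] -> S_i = 3.42 + -1.50*i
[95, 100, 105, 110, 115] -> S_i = 95 + 5*i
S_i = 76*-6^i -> [76, -456, 2736, -16416, 98496]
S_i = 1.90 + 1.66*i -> [1.9, 3.56, 5.22, 6.88, 8.54]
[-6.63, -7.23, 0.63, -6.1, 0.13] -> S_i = Random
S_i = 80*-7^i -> [80, -560, 3920, -27440, 192080]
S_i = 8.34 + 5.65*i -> [8.34, 13.99, 19.64, 25.29, 30.94]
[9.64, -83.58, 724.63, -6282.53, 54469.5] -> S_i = 9.64*(-8.67)^i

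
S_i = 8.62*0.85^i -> [8.62, 7.33, 6.23, 5.29, 4.5]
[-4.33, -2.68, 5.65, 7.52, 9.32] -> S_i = Random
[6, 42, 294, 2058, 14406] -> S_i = 6*7^i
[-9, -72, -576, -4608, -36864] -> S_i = -9*8^i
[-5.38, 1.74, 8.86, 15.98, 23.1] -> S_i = -5.38 + 7.12*i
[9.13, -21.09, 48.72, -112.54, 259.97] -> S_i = 9.13*(-2.31)^i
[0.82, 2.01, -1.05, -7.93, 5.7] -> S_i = Random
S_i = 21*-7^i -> [21, -147, 1029, -7203, 50421]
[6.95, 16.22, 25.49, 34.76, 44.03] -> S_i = 6.95 + 9.27*i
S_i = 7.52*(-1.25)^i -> [7.52, -9.4, 11.75, -14.69, 18.36]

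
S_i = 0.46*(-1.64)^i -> [0.46, -0.75, 1.24, -2.03, 3.33]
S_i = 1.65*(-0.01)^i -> [1.65, -0.02, 0.0, -0.0, 0.0]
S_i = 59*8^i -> [59, 472, 3776, 30208, 241664]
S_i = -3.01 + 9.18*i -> [-3.01, 6.17, 15.35, 24.53, 33.71]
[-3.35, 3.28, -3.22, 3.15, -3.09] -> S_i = -3.35*(-0.98)^i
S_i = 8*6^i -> [8, 48, 288, 1728, 10368]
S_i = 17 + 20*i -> [17, 37, 57, 77, 97]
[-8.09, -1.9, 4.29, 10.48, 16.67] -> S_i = -8.09 + 6.19*i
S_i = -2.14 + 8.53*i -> [-2.14, 6.39, 14.92, 23.45, 31.98]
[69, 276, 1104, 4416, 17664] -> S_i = 69*4^i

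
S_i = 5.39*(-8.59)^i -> [5.39, -46.3, 397.72, -3416.4, 29346.85]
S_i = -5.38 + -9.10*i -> [-5.38, -14.48, -23.58, -32.68, -41.78]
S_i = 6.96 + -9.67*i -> [6.96, -2.71, -12.38, -22.05, -31.72]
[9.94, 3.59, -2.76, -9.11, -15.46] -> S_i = 9.94 + -6.35*i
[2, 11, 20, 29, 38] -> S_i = 2 + 9*i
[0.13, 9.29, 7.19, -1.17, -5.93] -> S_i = Random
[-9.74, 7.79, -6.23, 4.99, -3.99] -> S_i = -9.74*(-0.80)^i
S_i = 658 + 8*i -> [658, 666, 674, 682, 690]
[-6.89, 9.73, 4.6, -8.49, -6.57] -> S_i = Random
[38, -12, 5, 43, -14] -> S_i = Random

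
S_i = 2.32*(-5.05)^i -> [2.32, -11.72, 59.17, -298.79, 1508.88]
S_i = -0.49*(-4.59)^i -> [-0.49, 2.25, -10.32, 47.38, -217.49]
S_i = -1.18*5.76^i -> [-1.18, -6.8, -39.15, -225.5, -1298.89]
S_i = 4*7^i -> [4, 28, 196, 1372, 9604]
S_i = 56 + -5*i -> [56, 51, 46, 41, 36]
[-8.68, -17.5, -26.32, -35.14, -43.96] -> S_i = -8.68 + -8.82*i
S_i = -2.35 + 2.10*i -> [-2.35, -0.25, 1.85, 3.95, 6.05]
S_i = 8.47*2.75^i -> [8.47, 23.29, 64.05, 176.15, 484.41]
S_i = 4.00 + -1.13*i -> [4.0, 2.87, 1.74, 0.61, -0.52]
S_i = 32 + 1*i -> [32, 33, 34, 35, 36]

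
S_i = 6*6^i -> [6, 36, 216, 1296, 7776]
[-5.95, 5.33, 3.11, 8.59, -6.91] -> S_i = Random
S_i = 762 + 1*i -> [762, 763, 764, 765, 766]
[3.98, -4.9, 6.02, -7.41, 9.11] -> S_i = 3.98*(-1.23)^i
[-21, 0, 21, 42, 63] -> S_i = -21 + 21*i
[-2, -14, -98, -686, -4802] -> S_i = -2*7^i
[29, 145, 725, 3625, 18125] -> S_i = 29*5^i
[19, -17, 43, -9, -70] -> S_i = Random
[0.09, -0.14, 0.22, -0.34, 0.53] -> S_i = 0.09*(-1.56)^i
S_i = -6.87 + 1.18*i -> [-6.87, -5.69, -4.51, -3.33, -2.15]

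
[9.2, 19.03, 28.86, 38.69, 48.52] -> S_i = 9.20 + 9.83*i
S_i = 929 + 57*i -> [929, 986, 1043, 1100, 1157]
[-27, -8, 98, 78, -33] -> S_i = Random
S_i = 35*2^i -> [35, 70, 140, 280, 560]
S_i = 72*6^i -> [72, 432, 2592, 15552, 93312]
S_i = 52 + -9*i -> [52, 43, 34, 25, 16]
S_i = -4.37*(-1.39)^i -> [-4.37, 6.07, -8.44, 11.74, -16.31]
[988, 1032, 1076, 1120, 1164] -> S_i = 988 + 44*i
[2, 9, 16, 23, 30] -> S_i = 2 + 7*i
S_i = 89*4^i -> [89, 356, 1424, 5696, 22784]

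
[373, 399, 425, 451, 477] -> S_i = 373 + 26*i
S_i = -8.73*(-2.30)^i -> [-8.73, 20.08, -46.18, 106.22, -244.3]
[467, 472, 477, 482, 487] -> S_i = 467 + 5*i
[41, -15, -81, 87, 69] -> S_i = Random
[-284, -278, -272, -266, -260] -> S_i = -284 + 6*i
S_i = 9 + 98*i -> [9, 107, 205, 303, 401]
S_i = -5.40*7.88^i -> [-5.4, -42.55, -335.31, -2642.24, -20820.86]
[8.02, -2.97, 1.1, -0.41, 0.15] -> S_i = 8.02*(-0.37)^i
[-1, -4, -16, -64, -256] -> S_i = -1*4^i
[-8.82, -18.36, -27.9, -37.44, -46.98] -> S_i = -8.82 + -9.54*i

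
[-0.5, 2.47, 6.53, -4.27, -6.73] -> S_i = Random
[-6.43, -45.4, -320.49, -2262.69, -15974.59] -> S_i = -6.43*7.06^i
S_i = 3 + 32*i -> [3, 35, 67, 99, 131]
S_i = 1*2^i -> [1, 2, 4, 8, 16]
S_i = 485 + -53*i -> [485, 432, 379, 326, 273]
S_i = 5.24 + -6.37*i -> [5.24, -1.13, -7.5, -13.87, -20.24]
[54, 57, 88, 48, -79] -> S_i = Random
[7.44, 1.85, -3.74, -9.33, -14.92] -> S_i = 7.44 + -5.59*i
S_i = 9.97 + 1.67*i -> [9.97, 11.64, 13.31, 14.98, 16.65]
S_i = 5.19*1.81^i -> [5.19, 9.39, 17.0, 30.78, 55.7]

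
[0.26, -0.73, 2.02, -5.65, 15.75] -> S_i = 0.26*(-2.79)^i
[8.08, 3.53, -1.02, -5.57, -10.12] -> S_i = 8.08 + -4.55*i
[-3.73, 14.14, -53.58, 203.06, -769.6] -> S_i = -3.73*(-3.79)^i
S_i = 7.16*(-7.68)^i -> [7.16, -54.99, 422.31, -3243.37, 24909.09]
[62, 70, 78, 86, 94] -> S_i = 62 + 8*i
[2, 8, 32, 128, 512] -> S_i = 2*4^i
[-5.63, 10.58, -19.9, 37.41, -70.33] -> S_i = -5.63*(-1.88)^i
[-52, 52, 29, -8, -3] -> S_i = Random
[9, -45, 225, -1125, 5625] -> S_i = 9*-5^i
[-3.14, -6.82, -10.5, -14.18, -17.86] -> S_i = -3.14 + -3.68*i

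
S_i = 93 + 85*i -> [93, 178, 263, 348, 433]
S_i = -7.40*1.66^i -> [-7.4, -12.28, -20.39, -33.85, -56.19]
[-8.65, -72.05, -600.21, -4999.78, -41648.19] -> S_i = -8.65*8.33^i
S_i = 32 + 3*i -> [32, 35, 38, 41, 44]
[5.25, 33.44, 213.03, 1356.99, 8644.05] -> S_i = 5.25*6.37^i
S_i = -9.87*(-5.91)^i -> [-9.87, 58.33, -344.74, 2037.42, -12041.13]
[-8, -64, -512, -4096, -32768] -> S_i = -8*8^i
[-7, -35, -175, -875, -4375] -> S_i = -7*5^i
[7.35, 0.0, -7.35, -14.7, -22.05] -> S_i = 7.35 + -7.35*i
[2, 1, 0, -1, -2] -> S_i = 2 + -1*i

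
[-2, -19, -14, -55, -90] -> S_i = Random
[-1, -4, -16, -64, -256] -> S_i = -1*4^i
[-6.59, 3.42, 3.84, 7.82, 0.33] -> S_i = Random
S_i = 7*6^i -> [7, 42, 252, 1512, 9072]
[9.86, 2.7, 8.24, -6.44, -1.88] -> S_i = Random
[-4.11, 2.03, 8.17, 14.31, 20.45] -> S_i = -4.11 + 6.14*i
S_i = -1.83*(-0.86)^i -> [-1.83, 1.57, -1.35, 1.16, -1.0]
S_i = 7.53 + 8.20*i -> [7.53, 15.73, 23.93, 32.13, 40.33]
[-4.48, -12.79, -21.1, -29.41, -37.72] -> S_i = -4.48 + -8.31*i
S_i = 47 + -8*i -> [47, 39, 31, 23, 15]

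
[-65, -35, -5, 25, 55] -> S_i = -65 + 30*i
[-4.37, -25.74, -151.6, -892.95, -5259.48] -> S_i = -4.37*5.89^i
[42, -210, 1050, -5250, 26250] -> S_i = 42*-5^i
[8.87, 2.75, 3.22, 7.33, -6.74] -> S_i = Random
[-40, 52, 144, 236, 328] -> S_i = -40 + 92*i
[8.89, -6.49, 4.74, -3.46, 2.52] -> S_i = 8.89*(-0.73)^i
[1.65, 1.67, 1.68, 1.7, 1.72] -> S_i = 1.65*1.01^i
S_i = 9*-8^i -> [9, -72, 576, -4608, 36864]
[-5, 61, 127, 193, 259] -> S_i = -5 + 66*i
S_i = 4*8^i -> [4, 32, 256, 2048, 16384]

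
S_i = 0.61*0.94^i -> [0.61, 0.57, 0.54, 0.51, 0.48]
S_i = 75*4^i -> [75, 300, 1200, 4800, 19200]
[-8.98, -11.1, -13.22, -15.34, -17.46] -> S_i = -8.98 + -2.12*i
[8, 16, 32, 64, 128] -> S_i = 8*2^i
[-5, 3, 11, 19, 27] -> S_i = -5 + 8*i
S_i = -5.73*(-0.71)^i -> [-5.73, 4.07, -2.89, 2.05, -1.46]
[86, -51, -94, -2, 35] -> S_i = Random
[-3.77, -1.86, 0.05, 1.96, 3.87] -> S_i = -3.77 + 1.91*i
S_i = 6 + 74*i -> [6, 80, 154, 228, 302]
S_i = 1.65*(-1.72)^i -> [1.65, -2.84, 4.88, -8.4, 14.44]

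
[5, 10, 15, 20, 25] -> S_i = 5 + 5*i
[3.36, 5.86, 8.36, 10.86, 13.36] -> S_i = 3.36 + 2.50*i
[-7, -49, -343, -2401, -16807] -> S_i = -7*7^i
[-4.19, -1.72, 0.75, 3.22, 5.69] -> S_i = -4.19 + 2.47*i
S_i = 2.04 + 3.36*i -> [2.04, 5.4, 8.76, 12.12, 15.48]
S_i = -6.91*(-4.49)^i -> [-6.91, 31.03, -139.31, 625.49, -2808.43]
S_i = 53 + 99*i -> [53, 152, 251, 350, 449]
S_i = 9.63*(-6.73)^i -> [9.63, -64.81, 436.17, -2935.43, 19755.43]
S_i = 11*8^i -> [11, 88, 704, 5632, 45056]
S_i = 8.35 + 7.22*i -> [8.35, 15.57, 22.79, 30.01, 37.23]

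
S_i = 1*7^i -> [1, 7, 49, 343, 2401]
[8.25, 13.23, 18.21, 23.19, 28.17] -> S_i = 8.25 + 4.98*i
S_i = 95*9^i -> [95, 855, 7695, 69255, 623295]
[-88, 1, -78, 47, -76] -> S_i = Random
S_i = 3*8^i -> [3, 24, 192, 1536, 12288]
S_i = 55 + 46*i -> [55, 101, 147, 193, 239]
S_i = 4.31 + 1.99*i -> [4.31, 6.3, 8.29, 10.28, 12.27]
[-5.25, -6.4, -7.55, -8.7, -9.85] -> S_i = -5.25 + -1.15*i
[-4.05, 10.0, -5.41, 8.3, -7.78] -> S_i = Random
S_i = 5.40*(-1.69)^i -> [5.4, -9.13, 15.42, -26.06, 44.05]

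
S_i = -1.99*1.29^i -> [-1.99, -2.57, -3.31, -4.27, -5.51]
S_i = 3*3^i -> [3, 9, 27, 81, 243]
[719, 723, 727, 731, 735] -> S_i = 719 + 4*i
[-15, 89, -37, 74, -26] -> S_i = Random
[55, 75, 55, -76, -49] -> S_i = Random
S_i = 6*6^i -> [6, 36, 216, 1296, 7776]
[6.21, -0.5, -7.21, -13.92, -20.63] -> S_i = 6.21 + -6.71*i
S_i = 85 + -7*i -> [85, 78, 71, 64, 57]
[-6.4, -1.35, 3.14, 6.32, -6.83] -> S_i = Random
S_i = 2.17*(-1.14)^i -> [2.17, -2.47, 2.82, -3.21, 3.67]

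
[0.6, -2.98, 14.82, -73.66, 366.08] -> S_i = 0.60*(-4.97)^i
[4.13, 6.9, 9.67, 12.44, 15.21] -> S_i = 4.13 + 2.77*i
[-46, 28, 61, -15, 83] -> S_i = Random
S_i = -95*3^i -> [-95, -285, -855, -2565, -7695]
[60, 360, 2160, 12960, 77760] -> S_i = 60*6^i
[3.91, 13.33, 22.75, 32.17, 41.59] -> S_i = 3.91 + 9.42*i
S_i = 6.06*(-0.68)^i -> [6.06, -4.12, 2.8, -1.91, 1.3]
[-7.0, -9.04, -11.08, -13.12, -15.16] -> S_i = -7.00 + -2.04*i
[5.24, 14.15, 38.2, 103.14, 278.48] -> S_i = 5.24*2.70^i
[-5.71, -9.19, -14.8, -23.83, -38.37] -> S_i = -5.71*1.61^i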